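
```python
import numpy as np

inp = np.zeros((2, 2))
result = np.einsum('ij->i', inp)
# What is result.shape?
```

(2,)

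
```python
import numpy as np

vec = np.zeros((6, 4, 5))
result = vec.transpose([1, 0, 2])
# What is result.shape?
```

(4, 6, 5)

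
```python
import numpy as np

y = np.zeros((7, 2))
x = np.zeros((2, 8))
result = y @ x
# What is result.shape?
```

(7, 8)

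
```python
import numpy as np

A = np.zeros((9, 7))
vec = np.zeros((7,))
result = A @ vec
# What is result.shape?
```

(9,)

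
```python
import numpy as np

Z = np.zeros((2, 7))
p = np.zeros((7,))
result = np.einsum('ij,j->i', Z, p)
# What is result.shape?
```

(2,)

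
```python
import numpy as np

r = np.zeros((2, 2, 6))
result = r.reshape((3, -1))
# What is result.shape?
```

(3, 8)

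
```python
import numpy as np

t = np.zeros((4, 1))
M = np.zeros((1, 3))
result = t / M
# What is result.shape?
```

(4, 3)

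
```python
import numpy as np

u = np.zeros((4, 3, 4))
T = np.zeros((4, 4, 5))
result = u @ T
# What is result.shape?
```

(4, 3, 5)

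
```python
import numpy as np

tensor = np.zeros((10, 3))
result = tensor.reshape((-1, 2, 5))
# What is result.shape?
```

(3, 2, 5)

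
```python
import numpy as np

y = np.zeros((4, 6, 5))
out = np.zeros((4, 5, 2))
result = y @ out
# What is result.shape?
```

(4, 6, 2)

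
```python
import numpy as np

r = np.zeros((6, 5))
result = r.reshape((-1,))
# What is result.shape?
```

(30,)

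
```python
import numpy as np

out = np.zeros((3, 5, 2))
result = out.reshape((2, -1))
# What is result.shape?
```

(2, 15)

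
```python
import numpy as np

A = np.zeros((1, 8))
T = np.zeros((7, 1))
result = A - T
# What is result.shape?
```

(7, 8)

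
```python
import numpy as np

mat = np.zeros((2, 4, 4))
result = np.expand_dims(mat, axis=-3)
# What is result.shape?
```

(2, 1, 4, 4)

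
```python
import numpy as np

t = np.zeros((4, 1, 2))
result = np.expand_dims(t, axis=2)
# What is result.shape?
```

(4, 1, 1, 2)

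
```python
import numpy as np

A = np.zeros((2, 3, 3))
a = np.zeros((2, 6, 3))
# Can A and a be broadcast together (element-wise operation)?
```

No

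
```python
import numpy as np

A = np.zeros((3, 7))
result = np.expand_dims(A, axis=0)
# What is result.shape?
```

(1, 3, 7)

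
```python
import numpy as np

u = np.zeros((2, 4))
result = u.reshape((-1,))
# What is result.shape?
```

(8,)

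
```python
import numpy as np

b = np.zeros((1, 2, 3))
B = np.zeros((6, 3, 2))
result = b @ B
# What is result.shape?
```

(6, 2, 2)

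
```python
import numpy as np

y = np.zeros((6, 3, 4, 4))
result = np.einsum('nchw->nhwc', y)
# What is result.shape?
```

(6, 4, 4, 3)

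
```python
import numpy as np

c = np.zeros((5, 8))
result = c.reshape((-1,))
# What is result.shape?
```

(40,)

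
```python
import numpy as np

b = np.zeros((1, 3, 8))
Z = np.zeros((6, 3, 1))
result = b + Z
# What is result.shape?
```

(6, 3, 8)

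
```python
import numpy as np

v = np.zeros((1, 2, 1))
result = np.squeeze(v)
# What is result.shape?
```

(2,)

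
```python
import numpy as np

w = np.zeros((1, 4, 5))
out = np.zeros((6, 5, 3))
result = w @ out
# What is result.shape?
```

(6, 4, 3)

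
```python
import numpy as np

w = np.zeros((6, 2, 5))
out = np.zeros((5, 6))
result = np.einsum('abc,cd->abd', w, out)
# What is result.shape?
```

(6, 2, 6)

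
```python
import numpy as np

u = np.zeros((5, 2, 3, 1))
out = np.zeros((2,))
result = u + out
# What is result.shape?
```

(5, 2, 3, 2)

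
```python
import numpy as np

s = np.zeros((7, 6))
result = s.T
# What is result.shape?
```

(6, 7)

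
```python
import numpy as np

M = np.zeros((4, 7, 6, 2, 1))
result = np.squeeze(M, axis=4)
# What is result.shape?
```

(4, 7, 6, 2)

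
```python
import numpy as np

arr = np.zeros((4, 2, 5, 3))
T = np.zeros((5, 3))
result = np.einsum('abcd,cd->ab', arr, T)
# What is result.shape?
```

(4, 2)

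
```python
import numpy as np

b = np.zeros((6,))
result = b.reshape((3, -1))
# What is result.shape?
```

(3, 2)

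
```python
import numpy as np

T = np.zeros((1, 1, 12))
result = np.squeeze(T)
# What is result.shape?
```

(12,)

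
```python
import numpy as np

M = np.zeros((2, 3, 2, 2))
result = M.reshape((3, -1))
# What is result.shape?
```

(3, 8)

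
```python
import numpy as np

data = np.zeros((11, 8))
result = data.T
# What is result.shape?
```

(8, 11)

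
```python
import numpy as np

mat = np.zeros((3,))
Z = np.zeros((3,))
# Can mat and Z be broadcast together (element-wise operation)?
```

Yes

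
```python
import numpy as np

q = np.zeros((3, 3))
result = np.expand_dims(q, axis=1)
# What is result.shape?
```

(3, 1, 3)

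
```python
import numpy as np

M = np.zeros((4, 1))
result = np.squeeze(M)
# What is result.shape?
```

(4,)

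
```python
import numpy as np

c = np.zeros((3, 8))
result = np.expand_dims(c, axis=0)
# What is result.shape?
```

(1, 3, 8)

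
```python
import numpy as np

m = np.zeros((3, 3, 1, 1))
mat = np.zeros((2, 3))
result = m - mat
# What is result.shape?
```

(3, 3, 2, 3)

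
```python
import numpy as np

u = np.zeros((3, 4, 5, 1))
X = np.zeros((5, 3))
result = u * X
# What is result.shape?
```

(3, 4, 5, 3)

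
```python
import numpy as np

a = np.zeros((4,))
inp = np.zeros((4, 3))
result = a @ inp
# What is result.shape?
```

(3,)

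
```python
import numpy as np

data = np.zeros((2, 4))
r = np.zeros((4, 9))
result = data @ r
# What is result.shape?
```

(2, 9)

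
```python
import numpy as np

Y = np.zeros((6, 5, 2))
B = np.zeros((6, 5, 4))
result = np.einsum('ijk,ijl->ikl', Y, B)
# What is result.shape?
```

(6, 2, 4)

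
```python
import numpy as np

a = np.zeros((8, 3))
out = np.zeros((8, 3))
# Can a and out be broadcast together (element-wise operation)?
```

Yes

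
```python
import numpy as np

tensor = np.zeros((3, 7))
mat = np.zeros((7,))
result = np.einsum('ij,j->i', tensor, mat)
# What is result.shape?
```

(3,)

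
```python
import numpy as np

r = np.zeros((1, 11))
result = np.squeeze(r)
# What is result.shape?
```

(11,)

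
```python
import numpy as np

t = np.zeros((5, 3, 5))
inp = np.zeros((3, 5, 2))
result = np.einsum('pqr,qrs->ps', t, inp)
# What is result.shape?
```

(5, 2)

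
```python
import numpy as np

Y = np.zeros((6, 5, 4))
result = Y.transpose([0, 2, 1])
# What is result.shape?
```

(6, 4, 5)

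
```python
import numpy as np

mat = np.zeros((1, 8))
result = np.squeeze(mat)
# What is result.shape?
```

(8,)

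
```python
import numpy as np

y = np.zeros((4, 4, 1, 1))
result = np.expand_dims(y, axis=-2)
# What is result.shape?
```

(4, 4, 1, 1, 1)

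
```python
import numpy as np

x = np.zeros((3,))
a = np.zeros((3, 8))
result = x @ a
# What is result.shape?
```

(8,)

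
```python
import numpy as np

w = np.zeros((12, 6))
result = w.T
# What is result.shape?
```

(6, 12)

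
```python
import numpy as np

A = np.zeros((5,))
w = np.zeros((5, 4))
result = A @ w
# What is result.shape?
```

(4,)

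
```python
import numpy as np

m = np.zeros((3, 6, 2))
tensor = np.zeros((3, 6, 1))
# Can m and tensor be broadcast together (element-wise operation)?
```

Yes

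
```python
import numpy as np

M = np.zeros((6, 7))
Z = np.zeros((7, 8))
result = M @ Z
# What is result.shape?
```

(6, 8)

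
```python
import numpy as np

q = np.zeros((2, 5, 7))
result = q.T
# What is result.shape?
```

(7, 5, 2)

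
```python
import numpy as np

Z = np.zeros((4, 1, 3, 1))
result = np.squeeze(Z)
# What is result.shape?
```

(4, 3)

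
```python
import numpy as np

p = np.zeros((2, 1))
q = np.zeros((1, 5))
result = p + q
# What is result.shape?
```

(2, 5)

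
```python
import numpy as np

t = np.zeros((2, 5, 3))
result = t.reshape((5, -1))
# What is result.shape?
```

(5, 6)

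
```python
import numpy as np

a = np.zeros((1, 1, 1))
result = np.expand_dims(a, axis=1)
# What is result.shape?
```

(1, 1, 1, 1)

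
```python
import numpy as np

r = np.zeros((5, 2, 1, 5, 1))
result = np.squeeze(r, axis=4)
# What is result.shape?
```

(5, 2, 1, 5)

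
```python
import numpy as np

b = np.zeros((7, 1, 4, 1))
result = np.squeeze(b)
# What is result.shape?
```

(7, 4)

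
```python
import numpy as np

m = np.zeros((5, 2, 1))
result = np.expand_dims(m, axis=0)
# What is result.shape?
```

(1, 5, 2, 1)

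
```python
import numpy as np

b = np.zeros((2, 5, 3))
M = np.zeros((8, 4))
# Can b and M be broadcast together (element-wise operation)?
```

No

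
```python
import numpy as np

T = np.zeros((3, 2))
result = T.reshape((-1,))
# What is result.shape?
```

(6,)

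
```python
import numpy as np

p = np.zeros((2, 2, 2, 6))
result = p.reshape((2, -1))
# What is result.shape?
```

(2, 24)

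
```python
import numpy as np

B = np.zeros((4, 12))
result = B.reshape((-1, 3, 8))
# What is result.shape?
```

(2, 3, 8)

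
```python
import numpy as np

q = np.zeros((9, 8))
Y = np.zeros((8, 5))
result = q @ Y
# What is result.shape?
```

(9, 5)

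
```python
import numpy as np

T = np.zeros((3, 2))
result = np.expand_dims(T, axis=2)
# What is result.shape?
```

(3, 2, 1)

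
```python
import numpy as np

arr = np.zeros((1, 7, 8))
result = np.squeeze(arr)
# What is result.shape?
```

(7, 8)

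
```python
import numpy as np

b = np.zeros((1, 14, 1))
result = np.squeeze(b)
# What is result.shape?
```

(14,)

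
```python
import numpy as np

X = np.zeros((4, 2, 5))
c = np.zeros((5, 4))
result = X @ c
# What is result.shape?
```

(4, 2, 4)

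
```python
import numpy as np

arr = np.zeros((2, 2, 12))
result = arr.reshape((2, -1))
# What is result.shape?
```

(2, 24)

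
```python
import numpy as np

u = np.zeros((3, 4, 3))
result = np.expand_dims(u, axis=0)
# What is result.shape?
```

(1, 3, 4, 3)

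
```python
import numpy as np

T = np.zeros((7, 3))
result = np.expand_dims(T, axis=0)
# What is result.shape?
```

(1, 7, 3)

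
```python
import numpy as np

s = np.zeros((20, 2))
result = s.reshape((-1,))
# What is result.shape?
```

(40,)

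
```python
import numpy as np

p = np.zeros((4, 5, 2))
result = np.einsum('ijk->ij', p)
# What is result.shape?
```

(4, 5)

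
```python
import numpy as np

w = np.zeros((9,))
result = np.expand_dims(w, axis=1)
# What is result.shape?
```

(9, 1)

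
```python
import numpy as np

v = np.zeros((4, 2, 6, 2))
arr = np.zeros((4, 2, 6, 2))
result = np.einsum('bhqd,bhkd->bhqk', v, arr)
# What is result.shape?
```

(4, 2, 6, 6)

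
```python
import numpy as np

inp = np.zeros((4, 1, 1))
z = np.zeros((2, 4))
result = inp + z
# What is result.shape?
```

(4, 2, 4)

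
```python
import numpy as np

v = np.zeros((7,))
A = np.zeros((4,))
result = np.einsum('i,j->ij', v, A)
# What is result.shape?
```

(7, 4)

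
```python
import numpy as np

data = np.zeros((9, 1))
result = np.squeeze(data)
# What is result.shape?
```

(9,)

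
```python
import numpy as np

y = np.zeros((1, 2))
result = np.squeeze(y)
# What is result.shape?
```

(2,)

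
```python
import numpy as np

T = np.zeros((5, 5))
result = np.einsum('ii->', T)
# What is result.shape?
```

()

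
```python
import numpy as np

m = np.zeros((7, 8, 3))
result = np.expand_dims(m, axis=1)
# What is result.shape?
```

(7, 1, 8, 3)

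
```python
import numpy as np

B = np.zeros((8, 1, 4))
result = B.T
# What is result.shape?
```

(4, 1, 8)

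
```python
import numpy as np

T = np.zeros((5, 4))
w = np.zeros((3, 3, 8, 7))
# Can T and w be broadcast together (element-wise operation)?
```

No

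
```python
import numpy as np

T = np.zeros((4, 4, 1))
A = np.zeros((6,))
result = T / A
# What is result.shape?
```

(4, 4, 6)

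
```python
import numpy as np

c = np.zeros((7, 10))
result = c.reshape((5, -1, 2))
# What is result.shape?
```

(5, 7, 2)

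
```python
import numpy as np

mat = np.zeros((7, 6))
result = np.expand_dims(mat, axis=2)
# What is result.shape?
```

(7, 6, 1)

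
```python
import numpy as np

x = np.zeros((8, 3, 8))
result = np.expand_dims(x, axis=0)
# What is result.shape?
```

(1, 8, 3, 8)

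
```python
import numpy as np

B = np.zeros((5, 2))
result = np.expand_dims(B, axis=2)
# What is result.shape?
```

(5, 2, 1)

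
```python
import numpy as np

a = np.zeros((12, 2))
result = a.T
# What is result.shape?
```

(2, 12)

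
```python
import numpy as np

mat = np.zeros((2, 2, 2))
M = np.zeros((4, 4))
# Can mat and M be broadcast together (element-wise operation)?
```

No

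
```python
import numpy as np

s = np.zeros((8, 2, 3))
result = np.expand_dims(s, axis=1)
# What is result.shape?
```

(8, 1, 2, 3)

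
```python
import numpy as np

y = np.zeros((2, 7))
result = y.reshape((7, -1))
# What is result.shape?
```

(7, 2)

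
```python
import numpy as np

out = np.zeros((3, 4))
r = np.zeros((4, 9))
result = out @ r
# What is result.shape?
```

(3, 9)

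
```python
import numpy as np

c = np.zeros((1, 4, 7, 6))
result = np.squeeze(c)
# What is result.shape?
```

(4, 7, 6)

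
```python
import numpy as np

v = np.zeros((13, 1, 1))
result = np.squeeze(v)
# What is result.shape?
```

(13,)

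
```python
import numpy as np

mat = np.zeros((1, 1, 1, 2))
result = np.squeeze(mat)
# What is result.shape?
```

(2,)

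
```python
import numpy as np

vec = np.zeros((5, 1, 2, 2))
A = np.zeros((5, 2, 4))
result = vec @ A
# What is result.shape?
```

(5, 5, 2, 4)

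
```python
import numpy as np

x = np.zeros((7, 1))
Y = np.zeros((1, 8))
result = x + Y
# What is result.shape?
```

(7, 8)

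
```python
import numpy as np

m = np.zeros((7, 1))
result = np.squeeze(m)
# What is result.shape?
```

(7,)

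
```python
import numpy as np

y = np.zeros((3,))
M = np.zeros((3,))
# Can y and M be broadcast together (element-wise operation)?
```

Yes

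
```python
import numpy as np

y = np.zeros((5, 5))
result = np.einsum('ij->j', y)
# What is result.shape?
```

(5,)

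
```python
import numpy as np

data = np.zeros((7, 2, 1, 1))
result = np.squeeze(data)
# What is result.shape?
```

(7, 2)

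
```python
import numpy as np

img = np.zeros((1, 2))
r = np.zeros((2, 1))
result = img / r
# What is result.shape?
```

(2, 2)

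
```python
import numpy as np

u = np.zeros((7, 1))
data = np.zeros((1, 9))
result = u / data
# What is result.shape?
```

(7, 9)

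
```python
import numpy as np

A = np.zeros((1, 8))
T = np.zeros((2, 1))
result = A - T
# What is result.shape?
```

(2, 8)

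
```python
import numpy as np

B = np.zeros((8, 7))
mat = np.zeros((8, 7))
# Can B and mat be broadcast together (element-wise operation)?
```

Yes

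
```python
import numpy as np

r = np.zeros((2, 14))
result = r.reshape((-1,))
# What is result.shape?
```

(28,)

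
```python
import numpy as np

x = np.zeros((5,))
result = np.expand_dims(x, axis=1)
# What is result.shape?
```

(5, 1)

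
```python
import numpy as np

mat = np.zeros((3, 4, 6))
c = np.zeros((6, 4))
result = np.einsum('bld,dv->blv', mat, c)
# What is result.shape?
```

(3, 4, 4)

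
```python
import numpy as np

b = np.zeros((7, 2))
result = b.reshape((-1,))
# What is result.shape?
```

(14,)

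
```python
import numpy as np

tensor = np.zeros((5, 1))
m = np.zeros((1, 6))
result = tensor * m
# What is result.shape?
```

(5, 6)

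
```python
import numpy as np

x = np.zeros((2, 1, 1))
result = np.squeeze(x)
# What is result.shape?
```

(2,)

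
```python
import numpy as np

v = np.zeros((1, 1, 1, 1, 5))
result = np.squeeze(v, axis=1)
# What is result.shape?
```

(1, 1, 1, 5)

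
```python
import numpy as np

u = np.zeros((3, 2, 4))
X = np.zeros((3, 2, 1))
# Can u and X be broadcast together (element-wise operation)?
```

Yes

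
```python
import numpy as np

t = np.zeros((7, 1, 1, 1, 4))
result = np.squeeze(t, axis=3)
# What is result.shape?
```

(7, 1, 1, 4)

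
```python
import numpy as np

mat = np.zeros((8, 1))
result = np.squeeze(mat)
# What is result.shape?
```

(8,)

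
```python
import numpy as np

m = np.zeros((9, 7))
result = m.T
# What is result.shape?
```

(7, 9)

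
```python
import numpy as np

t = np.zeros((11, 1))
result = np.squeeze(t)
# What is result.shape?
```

(11,)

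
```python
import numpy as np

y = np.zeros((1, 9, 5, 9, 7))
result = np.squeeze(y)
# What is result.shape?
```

(9, 5, 9, 7)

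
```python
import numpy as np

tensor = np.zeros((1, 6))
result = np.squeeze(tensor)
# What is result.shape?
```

(6,)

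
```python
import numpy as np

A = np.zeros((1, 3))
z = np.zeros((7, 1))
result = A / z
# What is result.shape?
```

(7, 3)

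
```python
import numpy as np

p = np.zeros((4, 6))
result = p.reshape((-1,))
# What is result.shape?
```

(24,)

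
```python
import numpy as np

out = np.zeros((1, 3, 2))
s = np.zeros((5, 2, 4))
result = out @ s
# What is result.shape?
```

(5, 3, 4)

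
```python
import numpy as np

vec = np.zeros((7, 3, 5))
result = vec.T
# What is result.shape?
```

(5, 3, 7)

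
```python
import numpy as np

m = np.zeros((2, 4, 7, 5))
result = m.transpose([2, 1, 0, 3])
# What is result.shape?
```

(7, 4, 2, 5)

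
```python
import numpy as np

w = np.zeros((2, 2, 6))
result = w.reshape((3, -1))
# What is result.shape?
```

(3, 8)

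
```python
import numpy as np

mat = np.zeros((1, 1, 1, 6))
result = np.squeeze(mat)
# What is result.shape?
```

(6,)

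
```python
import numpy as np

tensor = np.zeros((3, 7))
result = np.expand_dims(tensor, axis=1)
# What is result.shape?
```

(3, 1, 7)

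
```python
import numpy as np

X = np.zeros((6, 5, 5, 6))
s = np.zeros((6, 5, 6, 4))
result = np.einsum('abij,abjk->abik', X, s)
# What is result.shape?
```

(6, 5, 5, 4)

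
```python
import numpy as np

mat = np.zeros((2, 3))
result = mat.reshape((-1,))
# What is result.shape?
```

(6,)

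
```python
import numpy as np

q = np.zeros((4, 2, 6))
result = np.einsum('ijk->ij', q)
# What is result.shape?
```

(4, 2)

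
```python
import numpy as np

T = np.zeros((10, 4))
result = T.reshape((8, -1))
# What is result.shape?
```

(8, 5)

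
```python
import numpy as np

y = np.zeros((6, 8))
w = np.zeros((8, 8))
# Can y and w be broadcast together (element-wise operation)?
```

No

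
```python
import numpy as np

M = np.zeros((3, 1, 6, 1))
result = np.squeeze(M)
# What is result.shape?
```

(3, 6)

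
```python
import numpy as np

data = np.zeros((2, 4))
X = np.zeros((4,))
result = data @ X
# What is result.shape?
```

(2,)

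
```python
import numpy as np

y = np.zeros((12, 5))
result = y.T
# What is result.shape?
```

(5, 12)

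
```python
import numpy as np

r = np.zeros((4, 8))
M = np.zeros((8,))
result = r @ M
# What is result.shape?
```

(4,)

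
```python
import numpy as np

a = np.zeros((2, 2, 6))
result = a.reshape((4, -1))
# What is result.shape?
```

(4, 6)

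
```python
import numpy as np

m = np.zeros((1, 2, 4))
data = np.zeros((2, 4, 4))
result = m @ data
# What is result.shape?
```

(2, 2, 4)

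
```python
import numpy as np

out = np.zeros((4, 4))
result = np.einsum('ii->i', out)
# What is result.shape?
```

(4,)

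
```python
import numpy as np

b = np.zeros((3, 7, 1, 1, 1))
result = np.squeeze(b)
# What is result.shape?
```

(3, 7)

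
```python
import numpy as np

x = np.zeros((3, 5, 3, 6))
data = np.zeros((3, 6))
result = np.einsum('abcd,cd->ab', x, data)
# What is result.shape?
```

(3, 5)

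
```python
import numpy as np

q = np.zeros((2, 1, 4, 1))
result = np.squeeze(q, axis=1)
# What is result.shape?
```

(2, 4, 1)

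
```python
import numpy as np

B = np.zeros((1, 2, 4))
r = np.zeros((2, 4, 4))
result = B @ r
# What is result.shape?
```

(2, 2, 4)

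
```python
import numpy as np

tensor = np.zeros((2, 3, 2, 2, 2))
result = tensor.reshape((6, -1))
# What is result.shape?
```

(6, 8)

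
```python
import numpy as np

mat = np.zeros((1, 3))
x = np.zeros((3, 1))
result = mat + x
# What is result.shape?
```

(3, 3)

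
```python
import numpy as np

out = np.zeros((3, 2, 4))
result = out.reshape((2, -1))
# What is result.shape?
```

(2, 12)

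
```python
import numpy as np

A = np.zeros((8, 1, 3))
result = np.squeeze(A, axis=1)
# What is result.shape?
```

(8, 3)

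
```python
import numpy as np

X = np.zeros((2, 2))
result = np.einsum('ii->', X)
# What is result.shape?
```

()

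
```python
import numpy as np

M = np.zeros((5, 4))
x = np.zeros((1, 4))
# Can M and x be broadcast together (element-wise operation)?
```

Yes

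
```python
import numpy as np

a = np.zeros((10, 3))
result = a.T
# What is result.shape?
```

(3, 10)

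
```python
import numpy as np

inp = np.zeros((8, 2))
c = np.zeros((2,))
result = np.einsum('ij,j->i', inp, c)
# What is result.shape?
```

(8,)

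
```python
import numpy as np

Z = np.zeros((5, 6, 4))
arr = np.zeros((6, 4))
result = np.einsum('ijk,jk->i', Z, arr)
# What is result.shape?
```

(5,)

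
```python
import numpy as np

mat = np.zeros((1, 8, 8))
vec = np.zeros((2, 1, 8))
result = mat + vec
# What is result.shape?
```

(2, 8, 8)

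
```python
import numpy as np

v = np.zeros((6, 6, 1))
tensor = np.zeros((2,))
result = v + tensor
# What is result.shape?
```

(6, 6, 2)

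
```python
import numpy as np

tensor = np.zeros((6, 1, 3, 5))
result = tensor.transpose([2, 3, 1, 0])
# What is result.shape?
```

(3, 5, 1, 6)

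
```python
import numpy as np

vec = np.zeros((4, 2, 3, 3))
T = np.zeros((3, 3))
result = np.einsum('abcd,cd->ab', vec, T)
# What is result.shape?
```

(4, 2)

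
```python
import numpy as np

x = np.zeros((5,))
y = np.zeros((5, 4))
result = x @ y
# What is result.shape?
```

(4,)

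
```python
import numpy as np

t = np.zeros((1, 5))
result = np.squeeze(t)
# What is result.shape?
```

(5,)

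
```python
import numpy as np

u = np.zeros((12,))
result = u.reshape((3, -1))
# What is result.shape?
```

(3, 4)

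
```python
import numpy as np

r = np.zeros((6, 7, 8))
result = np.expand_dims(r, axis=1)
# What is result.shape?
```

(6, 1, 7, 8)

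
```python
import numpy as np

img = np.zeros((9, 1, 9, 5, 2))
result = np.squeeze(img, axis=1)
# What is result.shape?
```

(9, 9, 5, 2)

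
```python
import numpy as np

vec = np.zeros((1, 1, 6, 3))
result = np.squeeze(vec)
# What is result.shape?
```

(6, 3)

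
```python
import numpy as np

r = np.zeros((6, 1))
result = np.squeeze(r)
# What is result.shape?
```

(6,)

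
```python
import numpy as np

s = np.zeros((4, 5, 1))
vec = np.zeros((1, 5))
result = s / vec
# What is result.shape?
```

(4, 5, 5)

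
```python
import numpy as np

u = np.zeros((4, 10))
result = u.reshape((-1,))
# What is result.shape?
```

(40,)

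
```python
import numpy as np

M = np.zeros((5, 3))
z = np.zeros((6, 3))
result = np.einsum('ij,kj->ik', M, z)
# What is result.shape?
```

(5, 6)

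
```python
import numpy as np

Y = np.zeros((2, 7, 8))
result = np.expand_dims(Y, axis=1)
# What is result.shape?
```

(2, 1, 7, 8)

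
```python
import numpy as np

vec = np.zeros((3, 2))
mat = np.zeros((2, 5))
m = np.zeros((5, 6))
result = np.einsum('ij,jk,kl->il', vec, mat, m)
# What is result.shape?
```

(3, 6)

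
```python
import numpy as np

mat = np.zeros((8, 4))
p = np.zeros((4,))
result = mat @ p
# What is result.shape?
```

(8,)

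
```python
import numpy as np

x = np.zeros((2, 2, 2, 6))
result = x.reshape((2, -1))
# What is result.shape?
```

(2, 24)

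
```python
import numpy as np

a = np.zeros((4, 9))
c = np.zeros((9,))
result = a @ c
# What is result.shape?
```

(4,)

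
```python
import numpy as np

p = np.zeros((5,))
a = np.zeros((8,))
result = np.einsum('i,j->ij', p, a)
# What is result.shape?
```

(5, 8)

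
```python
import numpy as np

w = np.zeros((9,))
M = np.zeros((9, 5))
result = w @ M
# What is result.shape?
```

(5,)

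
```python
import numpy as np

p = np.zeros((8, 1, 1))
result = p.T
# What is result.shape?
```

(1, 1, 8)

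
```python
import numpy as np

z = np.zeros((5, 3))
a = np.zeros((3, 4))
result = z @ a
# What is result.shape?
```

(5, 4)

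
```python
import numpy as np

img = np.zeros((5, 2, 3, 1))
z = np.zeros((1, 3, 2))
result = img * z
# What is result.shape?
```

(5, 2, 3, 2)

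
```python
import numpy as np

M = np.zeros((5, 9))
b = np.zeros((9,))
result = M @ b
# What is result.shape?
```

(5,)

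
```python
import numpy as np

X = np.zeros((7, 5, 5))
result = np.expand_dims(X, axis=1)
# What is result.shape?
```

(7, 1, 5, 5)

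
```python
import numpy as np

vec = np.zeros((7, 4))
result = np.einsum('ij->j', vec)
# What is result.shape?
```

(4,)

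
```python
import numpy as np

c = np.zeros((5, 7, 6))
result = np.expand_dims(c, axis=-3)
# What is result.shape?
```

(5, 1, 7, 6)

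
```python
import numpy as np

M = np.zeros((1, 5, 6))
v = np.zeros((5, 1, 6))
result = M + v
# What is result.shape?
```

(5, 5, 6)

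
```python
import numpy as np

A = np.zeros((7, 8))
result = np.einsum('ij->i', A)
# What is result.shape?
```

(7,)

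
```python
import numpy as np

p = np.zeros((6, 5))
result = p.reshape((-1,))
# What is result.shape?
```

(30,)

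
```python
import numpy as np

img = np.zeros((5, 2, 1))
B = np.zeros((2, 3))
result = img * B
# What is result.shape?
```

(5, 2, 3)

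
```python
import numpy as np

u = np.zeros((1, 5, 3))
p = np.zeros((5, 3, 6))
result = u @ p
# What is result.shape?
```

(5, 5, 6)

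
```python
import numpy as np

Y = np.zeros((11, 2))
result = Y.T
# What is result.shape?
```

(2, 11)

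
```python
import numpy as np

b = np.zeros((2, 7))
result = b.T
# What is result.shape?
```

(7, 2)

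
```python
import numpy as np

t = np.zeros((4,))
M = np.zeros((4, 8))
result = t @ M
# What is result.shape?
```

(8,)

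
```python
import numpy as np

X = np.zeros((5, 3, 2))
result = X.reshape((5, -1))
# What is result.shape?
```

(5, 6)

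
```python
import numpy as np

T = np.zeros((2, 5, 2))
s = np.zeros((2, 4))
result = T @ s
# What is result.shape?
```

(2, 5, 4)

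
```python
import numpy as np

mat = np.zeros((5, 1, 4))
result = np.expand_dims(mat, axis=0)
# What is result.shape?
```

(1, 5, 1, 4)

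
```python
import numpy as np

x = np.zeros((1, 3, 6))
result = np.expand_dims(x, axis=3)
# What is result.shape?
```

(1, 3, 6, 1)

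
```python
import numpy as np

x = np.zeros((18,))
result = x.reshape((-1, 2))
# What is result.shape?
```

(9, 2)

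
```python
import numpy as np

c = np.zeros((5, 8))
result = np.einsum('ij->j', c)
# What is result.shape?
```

(8,)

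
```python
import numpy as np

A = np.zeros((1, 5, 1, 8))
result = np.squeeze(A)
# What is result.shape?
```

(5, 8)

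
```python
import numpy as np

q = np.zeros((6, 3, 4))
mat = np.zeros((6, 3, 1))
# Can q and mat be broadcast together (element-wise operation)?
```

Yes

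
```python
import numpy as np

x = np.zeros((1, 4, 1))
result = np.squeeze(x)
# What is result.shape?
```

(4,)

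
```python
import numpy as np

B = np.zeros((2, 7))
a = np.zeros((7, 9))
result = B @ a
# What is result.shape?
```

(2, 9)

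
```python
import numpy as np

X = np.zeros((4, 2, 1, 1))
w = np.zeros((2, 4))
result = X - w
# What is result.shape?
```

(4, 2, 2, 4)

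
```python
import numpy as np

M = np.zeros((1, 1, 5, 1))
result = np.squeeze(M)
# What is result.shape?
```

(5,)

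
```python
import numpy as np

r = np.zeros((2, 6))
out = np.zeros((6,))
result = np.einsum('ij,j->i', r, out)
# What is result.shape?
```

(2,)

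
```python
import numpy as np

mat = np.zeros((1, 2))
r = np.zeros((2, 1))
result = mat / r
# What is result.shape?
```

(2, 2)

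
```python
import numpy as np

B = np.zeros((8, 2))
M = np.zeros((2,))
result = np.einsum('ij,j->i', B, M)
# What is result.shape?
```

(8,)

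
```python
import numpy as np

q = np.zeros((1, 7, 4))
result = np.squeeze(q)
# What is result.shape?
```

(7, 4)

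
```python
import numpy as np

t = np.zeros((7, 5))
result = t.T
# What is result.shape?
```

(5, 7)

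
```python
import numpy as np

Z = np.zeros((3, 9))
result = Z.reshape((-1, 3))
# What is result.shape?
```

(9, 3)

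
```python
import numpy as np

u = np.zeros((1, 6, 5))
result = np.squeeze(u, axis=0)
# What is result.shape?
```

(6, 5)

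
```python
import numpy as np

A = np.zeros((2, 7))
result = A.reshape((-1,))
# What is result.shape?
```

(14,)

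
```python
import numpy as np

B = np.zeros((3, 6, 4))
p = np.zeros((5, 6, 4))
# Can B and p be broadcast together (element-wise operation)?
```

No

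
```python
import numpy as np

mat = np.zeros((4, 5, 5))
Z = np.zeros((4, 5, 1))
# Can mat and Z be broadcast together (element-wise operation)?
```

Yes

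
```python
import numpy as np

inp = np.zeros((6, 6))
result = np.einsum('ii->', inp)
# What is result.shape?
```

()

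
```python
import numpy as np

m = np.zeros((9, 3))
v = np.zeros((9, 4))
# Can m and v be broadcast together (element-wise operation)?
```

No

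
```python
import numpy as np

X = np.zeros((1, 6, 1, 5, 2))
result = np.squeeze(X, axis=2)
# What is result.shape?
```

(1, 6, 5, 2)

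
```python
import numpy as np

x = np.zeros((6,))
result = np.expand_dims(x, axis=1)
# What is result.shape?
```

(6, 1)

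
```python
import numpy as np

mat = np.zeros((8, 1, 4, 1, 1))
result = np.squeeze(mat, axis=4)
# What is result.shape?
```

(8, 1, 4, 1)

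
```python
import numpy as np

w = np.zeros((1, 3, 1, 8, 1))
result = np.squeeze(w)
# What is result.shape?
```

(3, 8)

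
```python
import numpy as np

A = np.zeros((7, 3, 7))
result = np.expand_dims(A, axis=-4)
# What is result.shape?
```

(1, 7, 3, 7)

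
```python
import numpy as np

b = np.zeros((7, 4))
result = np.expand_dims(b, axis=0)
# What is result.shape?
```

(1, 7, 4)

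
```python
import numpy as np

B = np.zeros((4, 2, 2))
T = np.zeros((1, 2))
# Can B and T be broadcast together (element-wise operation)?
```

Yes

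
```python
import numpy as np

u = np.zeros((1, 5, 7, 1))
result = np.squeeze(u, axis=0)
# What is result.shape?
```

(5, 7, 1)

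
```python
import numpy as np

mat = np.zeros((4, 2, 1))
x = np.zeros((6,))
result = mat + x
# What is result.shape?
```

(4, 2, 6)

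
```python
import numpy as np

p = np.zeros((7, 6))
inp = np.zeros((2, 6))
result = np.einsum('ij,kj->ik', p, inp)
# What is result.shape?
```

(7, 2)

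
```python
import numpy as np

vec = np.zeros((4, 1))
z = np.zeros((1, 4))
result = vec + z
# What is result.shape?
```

(4, 4)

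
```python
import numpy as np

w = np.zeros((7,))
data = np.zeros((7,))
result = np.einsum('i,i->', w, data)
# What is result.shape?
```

()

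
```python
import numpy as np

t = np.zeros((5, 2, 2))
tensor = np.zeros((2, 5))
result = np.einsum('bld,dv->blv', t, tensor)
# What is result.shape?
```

(5, 2, 5)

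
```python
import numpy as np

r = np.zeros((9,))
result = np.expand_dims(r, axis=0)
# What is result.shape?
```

(1, 9)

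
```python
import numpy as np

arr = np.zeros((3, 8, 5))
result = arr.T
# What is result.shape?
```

(5, 8, 3)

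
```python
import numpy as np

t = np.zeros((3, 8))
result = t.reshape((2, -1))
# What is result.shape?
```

(2, 12)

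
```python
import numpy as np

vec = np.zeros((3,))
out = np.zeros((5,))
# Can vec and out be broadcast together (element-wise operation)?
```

No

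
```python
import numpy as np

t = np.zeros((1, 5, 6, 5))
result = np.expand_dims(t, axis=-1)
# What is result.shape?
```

(1, 5, 6, 5, 1)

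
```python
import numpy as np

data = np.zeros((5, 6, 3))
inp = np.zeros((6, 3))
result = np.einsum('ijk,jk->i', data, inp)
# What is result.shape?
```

(5,)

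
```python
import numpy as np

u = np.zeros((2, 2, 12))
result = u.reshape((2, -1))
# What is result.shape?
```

(2, 24)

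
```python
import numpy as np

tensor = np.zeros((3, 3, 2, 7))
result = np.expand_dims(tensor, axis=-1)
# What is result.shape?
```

(3, 3, 2, 7, 1)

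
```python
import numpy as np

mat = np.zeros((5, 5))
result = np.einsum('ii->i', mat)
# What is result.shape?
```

(5,)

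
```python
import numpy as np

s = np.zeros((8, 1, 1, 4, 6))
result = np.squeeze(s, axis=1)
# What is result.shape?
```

(8, 1, 4, 6)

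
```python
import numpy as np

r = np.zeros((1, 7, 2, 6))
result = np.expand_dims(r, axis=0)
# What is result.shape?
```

(1, 1, 7, 2, 6)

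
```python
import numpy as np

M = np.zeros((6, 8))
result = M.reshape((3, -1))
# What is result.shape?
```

(3, 16)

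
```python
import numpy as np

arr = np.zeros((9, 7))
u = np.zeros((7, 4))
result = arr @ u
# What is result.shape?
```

(9, 4)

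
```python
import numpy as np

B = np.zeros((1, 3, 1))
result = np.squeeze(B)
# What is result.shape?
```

(3,)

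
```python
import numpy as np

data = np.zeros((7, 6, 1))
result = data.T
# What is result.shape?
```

(1, 6, 7)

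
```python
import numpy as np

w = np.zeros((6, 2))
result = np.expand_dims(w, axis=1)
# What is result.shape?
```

(6, 1, 2)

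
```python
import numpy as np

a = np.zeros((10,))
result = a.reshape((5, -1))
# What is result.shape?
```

(5, 2)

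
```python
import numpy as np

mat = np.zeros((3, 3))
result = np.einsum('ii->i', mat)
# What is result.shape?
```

(3,)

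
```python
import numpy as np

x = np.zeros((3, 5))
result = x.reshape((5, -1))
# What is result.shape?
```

(5, 3)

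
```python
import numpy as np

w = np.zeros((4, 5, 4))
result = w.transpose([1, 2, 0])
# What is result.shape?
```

(5, 4, 4)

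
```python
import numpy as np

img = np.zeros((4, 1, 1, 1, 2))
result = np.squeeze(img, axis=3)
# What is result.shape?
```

(4, 1, 1, 2)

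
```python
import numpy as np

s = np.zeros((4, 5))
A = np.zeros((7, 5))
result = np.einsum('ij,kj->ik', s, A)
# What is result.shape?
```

(4, 7)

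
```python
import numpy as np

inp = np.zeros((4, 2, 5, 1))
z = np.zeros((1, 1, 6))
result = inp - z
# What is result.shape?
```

(4, 2, 5, 6)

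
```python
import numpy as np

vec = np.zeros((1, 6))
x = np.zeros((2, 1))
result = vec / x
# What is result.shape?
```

(2, 6)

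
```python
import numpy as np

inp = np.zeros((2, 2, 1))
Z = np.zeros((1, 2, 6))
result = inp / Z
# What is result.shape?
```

(2, 2, 6)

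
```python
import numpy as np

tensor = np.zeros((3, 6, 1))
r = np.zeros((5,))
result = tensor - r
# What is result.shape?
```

(3, 6, 5)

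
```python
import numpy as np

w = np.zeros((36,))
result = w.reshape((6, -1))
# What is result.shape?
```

(6, 6)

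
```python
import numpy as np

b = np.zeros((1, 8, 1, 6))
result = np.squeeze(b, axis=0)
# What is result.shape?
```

(8, 1, 6)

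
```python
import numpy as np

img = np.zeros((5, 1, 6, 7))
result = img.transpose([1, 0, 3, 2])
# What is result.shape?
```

(1, 5, 7, 6)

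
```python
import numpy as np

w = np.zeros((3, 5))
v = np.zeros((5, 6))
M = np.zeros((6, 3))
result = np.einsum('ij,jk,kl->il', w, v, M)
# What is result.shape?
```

(3, 3)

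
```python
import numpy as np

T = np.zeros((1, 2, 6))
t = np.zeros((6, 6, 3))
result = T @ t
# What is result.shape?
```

(6, 2, 3)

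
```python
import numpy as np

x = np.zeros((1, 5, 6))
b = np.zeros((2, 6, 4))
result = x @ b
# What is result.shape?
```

(2, 5, 4)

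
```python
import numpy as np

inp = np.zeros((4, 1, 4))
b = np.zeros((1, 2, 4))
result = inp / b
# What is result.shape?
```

(4, 2, 4)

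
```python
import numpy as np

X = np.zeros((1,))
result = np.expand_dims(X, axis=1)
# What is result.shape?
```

(1, 1)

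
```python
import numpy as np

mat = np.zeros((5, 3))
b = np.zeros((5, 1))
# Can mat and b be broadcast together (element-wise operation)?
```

Yes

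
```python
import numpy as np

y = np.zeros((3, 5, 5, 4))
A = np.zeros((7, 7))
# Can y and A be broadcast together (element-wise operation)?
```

No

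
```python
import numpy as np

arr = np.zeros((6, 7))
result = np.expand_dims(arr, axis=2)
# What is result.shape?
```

(6, 7, 1)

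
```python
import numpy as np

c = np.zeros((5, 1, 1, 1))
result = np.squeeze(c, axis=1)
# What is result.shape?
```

(5, 1, 1)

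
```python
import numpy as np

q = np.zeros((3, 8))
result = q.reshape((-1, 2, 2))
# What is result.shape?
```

(6, 2, 2)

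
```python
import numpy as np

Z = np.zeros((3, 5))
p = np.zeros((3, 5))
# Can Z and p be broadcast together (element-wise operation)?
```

Yes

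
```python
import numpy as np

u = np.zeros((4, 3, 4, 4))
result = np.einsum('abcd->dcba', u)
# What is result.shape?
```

(4, 4, 3, 4)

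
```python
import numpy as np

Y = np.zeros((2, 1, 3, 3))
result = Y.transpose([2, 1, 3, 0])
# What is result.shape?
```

(3, 1, 3, 2)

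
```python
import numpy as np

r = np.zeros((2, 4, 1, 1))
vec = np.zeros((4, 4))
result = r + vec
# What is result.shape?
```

(2, 4, 4, 4)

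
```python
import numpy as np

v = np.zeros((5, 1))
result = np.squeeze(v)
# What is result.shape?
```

(5,)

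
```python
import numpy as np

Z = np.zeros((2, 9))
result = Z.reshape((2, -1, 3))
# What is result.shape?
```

(2, 3, 3)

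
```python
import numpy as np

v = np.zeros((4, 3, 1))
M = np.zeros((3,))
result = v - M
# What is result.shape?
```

(4, 3, 3)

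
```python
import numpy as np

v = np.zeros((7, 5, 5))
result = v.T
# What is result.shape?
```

(5, 5, 7)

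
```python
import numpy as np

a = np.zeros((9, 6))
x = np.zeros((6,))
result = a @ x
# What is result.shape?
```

(9,)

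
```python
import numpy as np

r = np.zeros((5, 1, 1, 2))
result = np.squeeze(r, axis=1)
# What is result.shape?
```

(5, 1, 2)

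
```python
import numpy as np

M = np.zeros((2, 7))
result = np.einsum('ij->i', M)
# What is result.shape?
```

(2,)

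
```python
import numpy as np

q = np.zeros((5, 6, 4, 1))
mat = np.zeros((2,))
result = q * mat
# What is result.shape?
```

(5, 6, 4, 2)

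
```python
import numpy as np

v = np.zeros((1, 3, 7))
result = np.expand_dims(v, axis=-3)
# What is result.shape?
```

(1, 1, 3, 7)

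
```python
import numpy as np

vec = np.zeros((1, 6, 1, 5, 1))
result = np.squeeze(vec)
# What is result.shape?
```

(6, 5)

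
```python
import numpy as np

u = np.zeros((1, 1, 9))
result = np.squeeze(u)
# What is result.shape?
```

(9,)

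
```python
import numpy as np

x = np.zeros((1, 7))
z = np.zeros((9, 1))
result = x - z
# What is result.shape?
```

(9, 7)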